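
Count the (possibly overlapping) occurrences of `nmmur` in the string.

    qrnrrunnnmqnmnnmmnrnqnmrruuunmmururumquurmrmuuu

1

Sliding a length-5 window over the 47 characters (43 positions):
  position 29–33: nmmur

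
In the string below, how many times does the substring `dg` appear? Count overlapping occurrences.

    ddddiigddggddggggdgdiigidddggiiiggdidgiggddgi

Sliding a length-2 window over the 45 characters (44 positions):
  position 9–10: dg
  position 13–14: dg
  position 18–19: dg
  position 27–28: dg
  position 37–38: dg
  position 43–44: dg

6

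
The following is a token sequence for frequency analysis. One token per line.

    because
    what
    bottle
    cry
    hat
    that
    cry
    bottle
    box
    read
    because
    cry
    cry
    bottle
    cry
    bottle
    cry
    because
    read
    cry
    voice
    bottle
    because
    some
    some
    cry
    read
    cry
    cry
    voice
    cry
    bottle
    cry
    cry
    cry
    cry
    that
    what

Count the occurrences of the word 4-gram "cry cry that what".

Scanning the 35 overlapping 4-gram windows for "cry cry that what":
  position 35–38: cry cry that what

1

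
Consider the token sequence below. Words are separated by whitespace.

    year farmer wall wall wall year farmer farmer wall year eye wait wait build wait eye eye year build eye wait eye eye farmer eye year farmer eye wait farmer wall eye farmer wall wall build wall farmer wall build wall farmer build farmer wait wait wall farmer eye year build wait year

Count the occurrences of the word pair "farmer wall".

Scanning the 52 overlapping bigram windows for "farmer wall":
  position 2–3: farmer wall
  position 8–9: farmer wall
  position 30–31: farmer wall
  position 33–34: farmer wall
  position 38–39: farmer wall

5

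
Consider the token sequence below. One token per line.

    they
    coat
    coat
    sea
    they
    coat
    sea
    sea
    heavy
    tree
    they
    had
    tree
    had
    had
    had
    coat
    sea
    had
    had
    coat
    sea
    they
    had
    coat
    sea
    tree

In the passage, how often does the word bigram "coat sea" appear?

Scanning the 26 overlapping bigram windows for "coat sea":
  position 3–4: coat sea
  position 6–7: coat sea
  position 17–18: coat sea
  position 21–22: coat sea
  position 25–26: coat sea

5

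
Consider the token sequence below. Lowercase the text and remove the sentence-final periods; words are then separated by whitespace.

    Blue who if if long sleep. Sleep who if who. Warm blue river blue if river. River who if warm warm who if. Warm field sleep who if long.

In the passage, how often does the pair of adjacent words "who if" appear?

Scanning the 28 overlapping bigram windows for "who if":
  position 2–3: who if
  position 8–9: who if
  position 18–19: who if
  position 22–23: who if
  position 27–28: who if

5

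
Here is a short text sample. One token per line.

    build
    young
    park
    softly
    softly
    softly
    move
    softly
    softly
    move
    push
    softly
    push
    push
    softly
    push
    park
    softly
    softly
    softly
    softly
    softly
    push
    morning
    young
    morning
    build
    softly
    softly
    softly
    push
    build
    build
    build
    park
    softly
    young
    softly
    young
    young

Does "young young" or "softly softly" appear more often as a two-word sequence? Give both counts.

"young young": 1 occurrence
"softly softly": 9 occurrences

"softly softly" (9 vs 1)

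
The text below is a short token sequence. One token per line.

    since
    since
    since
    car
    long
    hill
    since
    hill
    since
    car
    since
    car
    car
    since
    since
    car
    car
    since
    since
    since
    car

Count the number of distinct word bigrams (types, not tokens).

21 tokens → 20 bigram windows in total.
Repeated bigrams (each contributes count−1 duplicates):
  since car: 5
  since since: 5
  car since: 3
  car car: 2
  hill since: 2
12 duplicate windows → 20 − 12 = 8 distinct.

8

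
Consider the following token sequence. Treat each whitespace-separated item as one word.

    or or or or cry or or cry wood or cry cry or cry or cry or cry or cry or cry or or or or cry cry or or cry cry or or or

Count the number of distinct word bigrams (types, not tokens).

6

35 tokens → 34 bigram windows in total.
Repeated bigrams (each contributes count−1 duplicates):
  or cry: 10
  or or: 10
  cry or: 9
  cry cry: 3
28 duplicate windows → 34 − 28 = 6 distinct.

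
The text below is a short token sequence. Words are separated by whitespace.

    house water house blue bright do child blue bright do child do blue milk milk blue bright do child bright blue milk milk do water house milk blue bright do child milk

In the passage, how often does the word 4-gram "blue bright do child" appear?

Scanning the 29 overlapping 4-gram windows for "blue bright do child":
  position 4–7: blue bright do child
  position 8–11: blue bright do child
  position 16–19: blue bright do child
  position 28–31: blue bright do child

4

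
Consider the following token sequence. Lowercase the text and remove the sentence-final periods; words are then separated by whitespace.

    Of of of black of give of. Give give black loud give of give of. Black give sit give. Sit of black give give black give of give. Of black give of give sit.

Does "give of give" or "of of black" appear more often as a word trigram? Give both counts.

"give of give": 4 occurrences
"of of black": 1 occurrence

"give of give" (4 vs 1)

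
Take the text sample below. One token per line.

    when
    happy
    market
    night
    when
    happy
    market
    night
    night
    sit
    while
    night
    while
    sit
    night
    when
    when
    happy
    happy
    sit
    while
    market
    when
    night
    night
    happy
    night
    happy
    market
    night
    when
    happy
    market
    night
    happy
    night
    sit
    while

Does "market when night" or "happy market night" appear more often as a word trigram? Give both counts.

"happy market night" (4 vs 1)

"market when night": 1 occurrence
"happy market night": 4 occurrences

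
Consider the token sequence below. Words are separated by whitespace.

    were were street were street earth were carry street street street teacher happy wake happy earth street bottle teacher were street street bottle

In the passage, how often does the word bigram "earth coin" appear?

Scanning the 22 overlapping bigram windows for "earth coin":
  (none found)

0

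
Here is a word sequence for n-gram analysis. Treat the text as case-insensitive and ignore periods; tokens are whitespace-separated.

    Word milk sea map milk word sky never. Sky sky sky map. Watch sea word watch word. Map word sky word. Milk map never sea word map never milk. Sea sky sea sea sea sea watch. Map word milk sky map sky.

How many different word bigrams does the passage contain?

29

42 tokens → 41 bigram windows in total.
Repeated bigrams (each contributes count−1 duplicates):
  sea sea: 3
  word milk: 3
  map never: 2
  map word: 2
  milk sea: 2
  sea word: 2
  sky map: 2
  sky sky: 2
  … (2 more repeated)
12 duplicate windows → 41 − 12 = 29 distinct.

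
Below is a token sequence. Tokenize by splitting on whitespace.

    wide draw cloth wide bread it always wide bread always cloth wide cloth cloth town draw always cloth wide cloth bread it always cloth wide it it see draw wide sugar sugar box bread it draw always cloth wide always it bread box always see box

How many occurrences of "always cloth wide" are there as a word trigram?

4

Scanning the 44 overlapping trigram windows for "always cloth wide":
  position 10–12: always cloth wide
  position 17–19: always cloth wide
  position 23–25: always cloth wide
  position 37–39: always cloth wide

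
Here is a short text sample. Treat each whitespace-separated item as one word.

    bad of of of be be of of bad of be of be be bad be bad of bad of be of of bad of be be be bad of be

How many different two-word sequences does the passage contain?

8

31 tokens → 30 bigram windows in total.
Repeated bigrams (each contributes count−1 duplicates):
  bad of: 6
  of be: 6
  be be: 4
  of of: 4
  be bad: 3
  be of: 3
  of bad: 3
22 duplicate windows → 30 − 22 = 8 distinct.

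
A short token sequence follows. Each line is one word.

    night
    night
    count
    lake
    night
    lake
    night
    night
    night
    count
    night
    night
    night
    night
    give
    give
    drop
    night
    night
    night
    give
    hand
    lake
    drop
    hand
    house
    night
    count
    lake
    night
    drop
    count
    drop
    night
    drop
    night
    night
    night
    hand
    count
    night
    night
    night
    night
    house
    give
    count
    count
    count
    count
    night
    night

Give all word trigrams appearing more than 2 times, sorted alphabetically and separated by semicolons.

Trigram counts meeting the condition (more than 2 times):
  count night night: 3
  night night night: 7

count night night; night night night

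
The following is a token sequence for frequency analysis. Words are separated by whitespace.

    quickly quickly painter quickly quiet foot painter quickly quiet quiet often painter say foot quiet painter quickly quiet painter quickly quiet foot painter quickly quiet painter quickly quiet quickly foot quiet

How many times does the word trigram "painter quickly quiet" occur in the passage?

6

Scanning the 29 overlapping trigram windows for "painter quickly quiet":
  position 3–5: painter quickly quiet
  position 7–9: painter quickly quiet
  position 16–18: painter quickly quiet
  position 19–21: painter quickly quiet
  position 23–25: painter quickly quiet
  position 26–28: painter quickly quiet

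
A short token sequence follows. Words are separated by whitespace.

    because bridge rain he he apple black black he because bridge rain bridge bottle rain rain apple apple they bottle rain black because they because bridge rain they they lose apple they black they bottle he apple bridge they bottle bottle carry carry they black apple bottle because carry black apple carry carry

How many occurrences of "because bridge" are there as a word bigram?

3

Scanning the 52 overlapping bigram windows for "because bridge":
  position 1–2: because bridge
  position 10–11: because bridge
  position 25–26: because bridge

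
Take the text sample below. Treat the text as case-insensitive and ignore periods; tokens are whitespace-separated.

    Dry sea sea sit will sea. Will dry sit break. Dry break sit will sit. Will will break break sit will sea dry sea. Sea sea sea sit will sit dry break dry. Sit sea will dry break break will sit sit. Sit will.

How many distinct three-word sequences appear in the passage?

44 tokens → 42 trigram windows in total.
Repeated trigrams (each contributes count−1 duplicates):
  break sit will: 2
  dry sea sea: 2
  sea sea sea: 2
  sea sea sit: 2
  sea sit will: 2
  sea will dry: 2
  sit will sea: 2
  sit will sit: 2
8 duplicate windows → 42 − 8 = 34 distinct.

34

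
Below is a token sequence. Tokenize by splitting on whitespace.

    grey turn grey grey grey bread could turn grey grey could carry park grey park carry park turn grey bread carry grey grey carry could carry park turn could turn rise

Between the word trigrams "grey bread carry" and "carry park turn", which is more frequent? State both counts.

"grey bread carry": 1 occurrence
"carry park turn": 2 occurrences

"carry park turn" (2 vs 1)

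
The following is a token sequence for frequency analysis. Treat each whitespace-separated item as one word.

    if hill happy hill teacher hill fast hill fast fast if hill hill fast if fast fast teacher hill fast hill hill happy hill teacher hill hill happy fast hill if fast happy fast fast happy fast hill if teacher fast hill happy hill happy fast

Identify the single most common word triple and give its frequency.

"hill happy hill", 3 times

Trigram frequencies (highest first):
  hill happy hill: 3
  happy hill teacher: 2
  hill teacher hill: 2
  teacher hill fast: 2
  hill fast hill: 2
  hill hill happy: 2
  … (27 more, each ≤ 2)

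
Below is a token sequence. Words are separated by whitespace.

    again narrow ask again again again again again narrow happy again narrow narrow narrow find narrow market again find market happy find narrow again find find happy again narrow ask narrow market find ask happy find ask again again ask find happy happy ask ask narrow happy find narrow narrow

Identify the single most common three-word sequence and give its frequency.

"again again again", 3 times

Trigram frequencies (highest first):
  again again again: 3
  again narrow ask: 2
  ask again again: 2
  happy again narrow: 2
  happy find narrow: 2
  narrow ask again: 1
  … (36 more, each ≤ 1)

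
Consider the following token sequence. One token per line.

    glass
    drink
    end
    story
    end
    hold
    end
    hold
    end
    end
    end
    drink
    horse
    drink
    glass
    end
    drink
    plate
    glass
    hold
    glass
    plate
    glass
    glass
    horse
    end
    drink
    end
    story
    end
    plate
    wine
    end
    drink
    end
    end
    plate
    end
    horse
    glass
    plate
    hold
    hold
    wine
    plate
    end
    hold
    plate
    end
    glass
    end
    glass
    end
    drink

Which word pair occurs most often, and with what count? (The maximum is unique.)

"end drink", 5 times

Bigram frequencies (highest first):
  end drink: 5
  drink end: 3
  end hold: 3
  end end: 3
  glass end: 3
  plate end: 3
  … (26 more, each ≤ 2)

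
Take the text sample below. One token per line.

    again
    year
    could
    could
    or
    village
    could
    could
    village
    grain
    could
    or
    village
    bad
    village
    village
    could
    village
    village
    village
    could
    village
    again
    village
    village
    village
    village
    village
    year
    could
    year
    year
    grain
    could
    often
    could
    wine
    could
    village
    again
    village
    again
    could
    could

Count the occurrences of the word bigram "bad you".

0

Scanning the 43 overlapping bigram windows for "bad you":
  (none found)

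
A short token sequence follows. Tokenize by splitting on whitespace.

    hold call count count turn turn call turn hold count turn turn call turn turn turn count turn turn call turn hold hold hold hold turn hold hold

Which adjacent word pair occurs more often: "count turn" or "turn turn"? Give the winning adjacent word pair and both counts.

"count turn": 3 occurrences
"turn turn": 5 occurrences

"turn turn" (5 vs 3)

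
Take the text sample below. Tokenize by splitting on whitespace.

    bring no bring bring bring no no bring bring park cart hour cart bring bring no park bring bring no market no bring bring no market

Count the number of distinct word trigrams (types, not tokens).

26 tokens → 24 trigram windows in total.
Repeated trigrams (each contributes count−1 duplicates):
  bring bring no: 4
  no bring bring: 3
  bring no market: 2
6 duplicate windows → 24 − 6 = 18 distinct.

18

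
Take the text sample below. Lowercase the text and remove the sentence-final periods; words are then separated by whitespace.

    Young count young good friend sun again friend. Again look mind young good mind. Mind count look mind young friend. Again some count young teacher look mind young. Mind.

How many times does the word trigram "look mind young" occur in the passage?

3

Scanning the 27 overlapping trigram windows for "look mind young":
  position 10–12: look mind young
  position 17–19: look mind young
  position 26–28: look mind young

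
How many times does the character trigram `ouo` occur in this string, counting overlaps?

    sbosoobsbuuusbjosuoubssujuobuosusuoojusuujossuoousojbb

Sliding a length-3 window over the 54 characters (52 positions):
  (no match at any position)

0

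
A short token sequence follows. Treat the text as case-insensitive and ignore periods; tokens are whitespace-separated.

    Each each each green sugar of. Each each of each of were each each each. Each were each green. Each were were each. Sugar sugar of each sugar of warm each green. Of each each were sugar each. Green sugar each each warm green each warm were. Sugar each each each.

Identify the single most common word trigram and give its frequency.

Trigram frequencies (highest first):
  each each each: 4
  each green sugar: 2
  sugar of each: 2
  of each each: 2
  each each were: 2
  were sugar each: 2
  … (34 more, each ≤ 2)

"each each each", 4 times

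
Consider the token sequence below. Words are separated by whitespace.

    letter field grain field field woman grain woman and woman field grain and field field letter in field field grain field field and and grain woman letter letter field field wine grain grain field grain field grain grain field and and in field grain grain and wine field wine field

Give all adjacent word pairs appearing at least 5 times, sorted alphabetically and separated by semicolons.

field field; field grain; grain field

Bigram counts meeting the condition (at least 5 times):
  field field: 5
  field grain: 6
  grain field: 5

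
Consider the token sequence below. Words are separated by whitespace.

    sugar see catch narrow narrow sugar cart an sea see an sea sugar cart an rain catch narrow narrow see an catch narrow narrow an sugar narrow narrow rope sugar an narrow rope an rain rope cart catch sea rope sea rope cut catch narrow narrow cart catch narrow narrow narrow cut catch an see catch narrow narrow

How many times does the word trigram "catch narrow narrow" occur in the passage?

Scanning the 56 overlapping trigram windows for "catch narrow narrow":
  position 3–5: catch narrow narrow
  position 17–19: catch narrow narrow
  position 22–24: catch narrow narrow
  position 44–46: catch narrow narrow
  position 48–50: catch narrow narrow
  position 56–58: catch narrow narrow

6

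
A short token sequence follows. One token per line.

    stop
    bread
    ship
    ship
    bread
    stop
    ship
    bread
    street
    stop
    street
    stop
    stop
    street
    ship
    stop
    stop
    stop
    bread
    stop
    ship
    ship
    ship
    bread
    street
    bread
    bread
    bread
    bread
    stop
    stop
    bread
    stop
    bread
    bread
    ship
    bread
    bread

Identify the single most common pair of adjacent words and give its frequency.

Bigram frequencies (highest first):
  bread bread: 5
  stop bread: 4
  ship bread: 4
  bread stop: 4
  stop stop: 4
  ship ship: 3
  … (8 more, each ≤ 2)

"bread bread", 5 times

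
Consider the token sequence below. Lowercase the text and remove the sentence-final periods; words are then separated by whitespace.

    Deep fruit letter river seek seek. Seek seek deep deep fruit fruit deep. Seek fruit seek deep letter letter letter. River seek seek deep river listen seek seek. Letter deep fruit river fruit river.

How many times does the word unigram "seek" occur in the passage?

10

Scanning the 34 tokens for "seek":
  position 5: seek
  position 6: seek
  position 7: seek
  position 8: seek
  position 14: seek
  position 16: seek
  position 22: seek
  position 23: seek
  position 27: seek
  position 28: seek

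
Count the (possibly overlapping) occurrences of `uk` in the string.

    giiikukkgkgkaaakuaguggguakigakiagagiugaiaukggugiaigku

2

Sliding a length-2 window over the 53 characters (52 positions):
  position 6–7: uk
  position 42–43: uk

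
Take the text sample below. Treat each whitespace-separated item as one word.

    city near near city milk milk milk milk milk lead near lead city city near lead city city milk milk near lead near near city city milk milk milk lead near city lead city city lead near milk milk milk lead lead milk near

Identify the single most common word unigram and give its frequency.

Unigram frequencies (highest first):
  milk: 14
  city: 11
  near: 10
  lead: 9

"milk", 14 times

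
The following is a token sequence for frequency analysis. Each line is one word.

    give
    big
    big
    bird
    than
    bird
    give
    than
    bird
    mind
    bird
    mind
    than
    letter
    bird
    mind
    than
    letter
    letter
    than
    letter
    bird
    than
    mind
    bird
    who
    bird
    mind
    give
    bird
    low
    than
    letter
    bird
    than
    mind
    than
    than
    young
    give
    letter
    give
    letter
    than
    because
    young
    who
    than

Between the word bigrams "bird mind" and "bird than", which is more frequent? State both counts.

"bird mind": 4 occurrences
"bird than": 3 occurrences

"bird mind" (4 vs 3)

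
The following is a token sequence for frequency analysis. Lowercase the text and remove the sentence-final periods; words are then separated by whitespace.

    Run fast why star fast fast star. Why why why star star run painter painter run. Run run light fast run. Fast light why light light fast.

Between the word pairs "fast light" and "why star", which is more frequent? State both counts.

"fast light": 1 occurrence
"why star": 2 occurrences

"why star" (2 vs 1)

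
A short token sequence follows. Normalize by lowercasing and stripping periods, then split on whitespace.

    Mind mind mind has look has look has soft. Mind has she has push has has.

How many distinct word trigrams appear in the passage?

13

16 tokens → 14 trigram windows in total.
Repeated trigrams (each contributes count−1 duplicates):
  has look has: 2
1 duplicate windows → 14 − 1 = 13 distinct.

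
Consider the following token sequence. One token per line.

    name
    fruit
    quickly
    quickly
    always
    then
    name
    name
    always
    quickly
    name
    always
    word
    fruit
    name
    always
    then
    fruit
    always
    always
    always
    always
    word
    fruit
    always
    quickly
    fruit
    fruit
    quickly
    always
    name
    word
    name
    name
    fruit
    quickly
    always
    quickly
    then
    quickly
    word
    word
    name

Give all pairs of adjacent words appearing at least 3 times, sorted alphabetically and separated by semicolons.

Bigram counts meeting the condition (at least 3 times):
  always always: 3
  always quickly: 3
  fruit quickly: 3
  name always: 3
  quickly always: 3

always always; always quickly; fruit quickly; name always; quickly always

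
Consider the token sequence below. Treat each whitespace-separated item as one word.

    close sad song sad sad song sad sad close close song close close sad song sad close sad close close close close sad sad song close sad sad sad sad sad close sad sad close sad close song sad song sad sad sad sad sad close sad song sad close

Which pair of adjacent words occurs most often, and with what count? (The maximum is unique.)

"sad sad", 12 times

Bigram frequencies (highest first):
  sad sad: 12
  close sad: 8
  sad close: 8
  sad song: 6
  song sad: 6
  close close: 5
  … (2 more, each ≤ 2)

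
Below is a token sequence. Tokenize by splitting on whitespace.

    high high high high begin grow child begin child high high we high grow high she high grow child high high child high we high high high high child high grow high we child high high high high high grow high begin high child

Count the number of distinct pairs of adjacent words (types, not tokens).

16

44 tokens → 43 bigram windows in total.
Repeated bigrams (each contributes count−1 duplicates):
  high high: 12
  child high: 5
  high grow: 4
  grow high: 3
  high child: 3
  high we: 3
  grow child: 2
  high begin: 2
  … (1 more repeated)
27 duplicate windows → 43 − 27 = 16 distinct.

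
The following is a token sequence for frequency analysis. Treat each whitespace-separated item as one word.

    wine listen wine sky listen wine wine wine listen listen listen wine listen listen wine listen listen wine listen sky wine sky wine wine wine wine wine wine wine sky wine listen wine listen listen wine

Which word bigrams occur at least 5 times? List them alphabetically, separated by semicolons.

Bigram counts meeting the condition (at least 5 times):
  listen listen: 5
  listen wine: 7
  wine listen: 7
  wine wine: 8

listen listen; listen wine; wine listen; wine wine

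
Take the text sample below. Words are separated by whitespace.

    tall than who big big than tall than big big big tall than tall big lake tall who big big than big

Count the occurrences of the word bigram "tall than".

Scanning the 21 overlapping bigram windows for "tall than":
  position 1–2: tall than
  position 7–8: tall than
  position 12–13: tall than

3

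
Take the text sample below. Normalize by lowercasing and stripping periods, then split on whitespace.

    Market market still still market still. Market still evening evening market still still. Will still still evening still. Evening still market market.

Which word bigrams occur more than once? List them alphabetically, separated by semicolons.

evening still; market market; market still; still evening; still market; still still

Bigram counts meeting the condition (more than once):
  evening still: 2
  market market: 2
  market still: 4
  still evening: 3
  still market: 3
  still still: 3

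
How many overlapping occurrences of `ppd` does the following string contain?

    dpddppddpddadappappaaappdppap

Sliding a length-3 window over the 29 characters (27 positions):
  position 5–7: ppd
  position 23–25: ppd

2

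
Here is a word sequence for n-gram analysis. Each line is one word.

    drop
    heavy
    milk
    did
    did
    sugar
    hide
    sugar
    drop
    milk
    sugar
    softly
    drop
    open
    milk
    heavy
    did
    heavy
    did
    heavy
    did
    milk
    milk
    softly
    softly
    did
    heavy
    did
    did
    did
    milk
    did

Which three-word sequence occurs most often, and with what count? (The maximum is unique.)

Trigram frequencies (highest first):
  did heavy did: 3
  heavy did heavy: 2
  drop heavy milk: 1
  heavy milk did: 1
  milk did did: 1
  did did sugar: 1
  … (21 more, each ≤ 1)

"did heavy did", 3 times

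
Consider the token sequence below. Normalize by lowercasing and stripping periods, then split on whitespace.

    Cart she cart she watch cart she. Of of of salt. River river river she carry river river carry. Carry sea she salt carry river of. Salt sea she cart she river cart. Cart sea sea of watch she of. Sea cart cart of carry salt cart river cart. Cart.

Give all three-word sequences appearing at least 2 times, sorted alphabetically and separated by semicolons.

river cart cart; she cart she

Trigram counts meeting the condition (at least 2 times):
  river cart cart: 2
  she cart she: 2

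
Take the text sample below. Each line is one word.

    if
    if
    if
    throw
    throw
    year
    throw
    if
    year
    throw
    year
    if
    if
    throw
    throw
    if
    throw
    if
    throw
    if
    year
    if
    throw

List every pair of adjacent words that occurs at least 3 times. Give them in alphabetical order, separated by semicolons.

Bigram counts meeting the condition (at least 3 times):
  if if: 3
  if throw: 5
  throw if: 4

if if; if throw; throw if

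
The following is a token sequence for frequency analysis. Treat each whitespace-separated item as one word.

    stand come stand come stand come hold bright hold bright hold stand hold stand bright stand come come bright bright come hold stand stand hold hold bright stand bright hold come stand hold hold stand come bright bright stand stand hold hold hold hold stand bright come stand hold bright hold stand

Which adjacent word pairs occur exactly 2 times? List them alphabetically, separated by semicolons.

Bigram counts meeting the condition (exactly 2 times):
  bright bright: 2
  bright come: 2
  come bright: 2
  come hold: 2
  stand stand: 2

bright bright; bright come; come bright; come hold; stand stand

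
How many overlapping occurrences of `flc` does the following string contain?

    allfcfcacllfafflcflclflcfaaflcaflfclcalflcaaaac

5

Sliding a length-3 window over the 47 characters (45 positions):
  position 15–17: flc
  position 18–20: flc
  position 22–24: flc
  position 28–30: flc
  position 40–42: flc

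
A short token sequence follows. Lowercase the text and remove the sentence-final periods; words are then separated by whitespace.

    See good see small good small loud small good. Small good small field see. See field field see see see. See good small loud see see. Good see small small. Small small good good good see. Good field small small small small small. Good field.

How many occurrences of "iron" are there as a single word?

0

Scanning the 45 tokens for "iron":
  (none found)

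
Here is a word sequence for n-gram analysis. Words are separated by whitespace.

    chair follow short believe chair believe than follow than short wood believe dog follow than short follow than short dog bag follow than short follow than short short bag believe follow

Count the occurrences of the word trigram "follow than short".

5

Scanning the 29 overlapping trigram windows for "follow than short":
  position 8–10: follow than short
  position 14–16: follow than short
  position 17–19: follow than short
  position 22–24: follow than short
  position 25–27: follow than short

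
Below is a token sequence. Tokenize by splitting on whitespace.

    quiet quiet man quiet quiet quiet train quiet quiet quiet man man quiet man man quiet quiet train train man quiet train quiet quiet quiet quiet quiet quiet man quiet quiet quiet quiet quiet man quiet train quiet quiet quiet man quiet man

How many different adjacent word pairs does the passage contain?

43 tokens → 42 bigram windows in total.
Repeated bigrams (each contributes count−1 duplicates):
  quiet quiet: 17
  man quiet: 7
  quiet man: 7
  quiet train: 4
  train quiet: 3
  man man: 2
34 duplicate windows → 42 − 34 = 8 distinct.

8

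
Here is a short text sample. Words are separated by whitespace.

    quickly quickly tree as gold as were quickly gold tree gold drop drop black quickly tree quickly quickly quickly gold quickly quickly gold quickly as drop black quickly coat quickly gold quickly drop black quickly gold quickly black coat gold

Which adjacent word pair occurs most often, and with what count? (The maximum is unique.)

"quickly gold", 5 times

Bigram frequencies (highest first):
  quickly gold: 5
  quickly quickly: 4
  gold quickly: 4
  drop black: 3
  black quickly: 3
  quickly tree: 2
  … (18 more, each ≤ 1)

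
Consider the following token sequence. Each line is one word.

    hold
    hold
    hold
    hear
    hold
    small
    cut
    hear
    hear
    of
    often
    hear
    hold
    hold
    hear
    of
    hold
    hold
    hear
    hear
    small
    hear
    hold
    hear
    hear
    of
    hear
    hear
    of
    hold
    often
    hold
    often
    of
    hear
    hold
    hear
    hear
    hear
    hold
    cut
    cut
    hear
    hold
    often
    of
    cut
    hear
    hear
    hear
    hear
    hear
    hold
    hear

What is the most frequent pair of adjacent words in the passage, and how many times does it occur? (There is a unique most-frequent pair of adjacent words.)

"hear hear", 10 times

Bigram frequencies (highest first):
  hear hear: 10
  hear hold: 7
  hold hear: 6
  hold hold: 4
  hear of: 4
  cut hear: 3
  … (14 more, each ≤ 3)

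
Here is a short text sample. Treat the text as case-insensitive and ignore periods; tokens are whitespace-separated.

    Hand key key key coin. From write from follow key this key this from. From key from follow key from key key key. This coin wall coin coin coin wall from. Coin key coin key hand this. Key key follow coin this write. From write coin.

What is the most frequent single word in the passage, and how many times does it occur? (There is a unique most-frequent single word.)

"key", 14 times

Unigram frequencies (highest first):
  key: 14
  coin: 9
  from: 8
  this: 5
  write: 3
  follow: 3
  … (2 more, each ≤ 2)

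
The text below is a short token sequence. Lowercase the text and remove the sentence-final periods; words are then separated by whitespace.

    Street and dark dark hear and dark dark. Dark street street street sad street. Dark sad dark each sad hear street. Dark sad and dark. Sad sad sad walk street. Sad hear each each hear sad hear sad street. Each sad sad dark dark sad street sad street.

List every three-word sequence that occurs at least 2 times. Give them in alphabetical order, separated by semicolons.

Trigram counts meeting the condition (at least 2 times):
  and dark dark: 2
  street dark sad: 2
  street sad street: 2

and dark dark; street dark sad; street sad street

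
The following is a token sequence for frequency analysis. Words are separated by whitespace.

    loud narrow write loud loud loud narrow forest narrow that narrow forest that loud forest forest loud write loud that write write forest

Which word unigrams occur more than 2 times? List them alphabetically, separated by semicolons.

Unigram counts meeting the condition (more than 2 times):
  forest: 5
  loud: 7
  narrow: 4
  that: 3
  write: 4

forest; loud; narrow; that; write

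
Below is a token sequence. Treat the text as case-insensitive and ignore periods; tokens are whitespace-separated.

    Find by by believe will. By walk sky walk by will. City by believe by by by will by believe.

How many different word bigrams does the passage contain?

20 tokens → 19 bigram windows in total.
Repeated bigrams (each contributes count−1 duplicates):
  by believe: 3
  by by: 3
  by will: 2
  will by: 2
6 duplicate windows → 19 − 6 = 13 distinct.

13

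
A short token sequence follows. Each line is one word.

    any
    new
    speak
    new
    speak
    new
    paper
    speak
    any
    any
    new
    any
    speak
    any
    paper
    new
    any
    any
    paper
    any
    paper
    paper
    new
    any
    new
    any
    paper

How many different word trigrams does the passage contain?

27 tokens → 25 trigram windows in total.
Repeated trigrams (each contributes count−1 duplicates):
  any new any: 2
  new speak new: 2
  paper new any: 2
3 duplicate windows → 25 − 3 = 22 distinct.

22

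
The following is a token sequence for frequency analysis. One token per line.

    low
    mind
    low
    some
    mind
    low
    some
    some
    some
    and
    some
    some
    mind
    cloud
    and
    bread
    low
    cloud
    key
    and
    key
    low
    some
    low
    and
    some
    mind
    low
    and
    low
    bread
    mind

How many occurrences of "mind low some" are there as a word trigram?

2

Scanning the 30 overlapping trigram windows for "mind low some":
  position 2–4: mind low some
  position 5–7: mind low some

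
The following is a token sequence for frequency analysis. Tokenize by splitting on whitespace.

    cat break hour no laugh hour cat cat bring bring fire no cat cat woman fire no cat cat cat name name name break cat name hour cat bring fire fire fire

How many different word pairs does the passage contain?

20

32 tokens → 31 bigram windows in total.
Repeated bigrams (each contributes count−1 duplicates):
  cat cat: 4
  bring fire: 2
  cat bring: 2
  cat name: 2
  fire fire: 2
  fire no: 2
  hour cat: 2
  name name: 2
  … (1 more repeated)
11 duplicate windows → 31 − 11 = 20 distinct.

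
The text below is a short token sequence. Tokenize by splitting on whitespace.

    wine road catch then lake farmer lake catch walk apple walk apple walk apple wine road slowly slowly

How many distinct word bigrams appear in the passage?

18 tokens → 17 bigram windows in total.
Repeated bigrams (each contributes count−1 duplicates):
  walk apple: 3
  apple walk: 2
  wine road: 2
4 duplicate windows → 17 − 4 = 13 distinct.

13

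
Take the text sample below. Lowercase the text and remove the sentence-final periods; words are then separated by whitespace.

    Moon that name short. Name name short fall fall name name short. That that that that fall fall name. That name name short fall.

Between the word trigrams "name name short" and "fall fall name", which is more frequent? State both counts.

"name name short": 3 occurrences
"fall fall name": 2 occurrences

"name name short" (3 vs 2)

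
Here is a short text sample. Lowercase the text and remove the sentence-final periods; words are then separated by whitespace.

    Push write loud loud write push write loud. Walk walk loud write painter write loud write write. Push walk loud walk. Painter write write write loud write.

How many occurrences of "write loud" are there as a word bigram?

Scanning the 26 overlapping bigram windows for "write loud":
  position 2–3: write loud
  position 7–8: write loud
  position 14–15: write loud
  position 25–26: write loud

4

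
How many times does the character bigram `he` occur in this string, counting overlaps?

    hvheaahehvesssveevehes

Sliding a length-2 window over the 22 characters (21 positions):
  position 3–4: he
  position 7–8: he
  position 20–21: he

3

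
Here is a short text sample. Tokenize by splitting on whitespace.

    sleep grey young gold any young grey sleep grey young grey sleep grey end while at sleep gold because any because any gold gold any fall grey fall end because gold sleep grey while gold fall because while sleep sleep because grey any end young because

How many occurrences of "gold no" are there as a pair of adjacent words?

Scanning the 45 overlapping bigram windows for "gold no":
  (none found)

0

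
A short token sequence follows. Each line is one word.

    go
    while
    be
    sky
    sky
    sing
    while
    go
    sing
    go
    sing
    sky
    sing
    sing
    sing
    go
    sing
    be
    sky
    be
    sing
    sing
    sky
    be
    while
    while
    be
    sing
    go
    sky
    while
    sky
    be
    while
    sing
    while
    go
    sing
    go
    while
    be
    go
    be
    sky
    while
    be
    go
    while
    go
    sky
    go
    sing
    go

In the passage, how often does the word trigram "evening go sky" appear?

0

Scanning the 51 overlapping trigram windows for "evening go sky":
  (none found)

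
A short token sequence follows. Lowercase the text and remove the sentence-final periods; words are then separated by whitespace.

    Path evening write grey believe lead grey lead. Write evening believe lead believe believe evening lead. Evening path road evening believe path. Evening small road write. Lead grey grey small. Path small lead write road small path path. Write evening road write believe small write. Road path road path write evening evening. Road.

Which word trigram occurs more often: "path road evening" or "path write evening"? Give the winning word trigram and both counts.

"path road evening": 1 occurrence
"path write evening": 2 occurrences

"path write evening" (2 vs 1)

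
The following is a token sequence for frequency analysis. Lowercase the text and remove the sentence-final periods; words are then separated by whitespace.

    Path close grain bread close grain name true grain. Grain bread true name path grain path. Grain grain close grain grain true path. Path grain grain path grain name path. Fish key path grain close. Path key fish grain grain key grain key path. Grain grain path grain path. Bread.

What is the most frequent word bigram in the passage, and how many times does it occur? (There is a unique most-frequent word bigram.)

Bigram frequencies (highest first):
  path grain: 7
  grain grain: 6
  grain path: 4
  close grain: 3
  grain bread: 2
  grain name: 2
  … (21 more, each ≤ 2)

"path grain", 7 times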